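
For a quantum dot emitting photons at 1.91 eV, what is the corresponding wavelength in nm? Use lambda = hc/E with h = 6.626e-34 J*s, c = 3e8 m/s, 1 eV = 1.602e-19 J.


Convert energy: E = 1.91 eV = 1.91 * 1.602e-19 = 3.05982e-19 J
lambda = h*c / E = 6.626e-34 * 3e8 / 3.05982e-19
lambda = 6.49646e-07 m = 649.6 nm

649.6


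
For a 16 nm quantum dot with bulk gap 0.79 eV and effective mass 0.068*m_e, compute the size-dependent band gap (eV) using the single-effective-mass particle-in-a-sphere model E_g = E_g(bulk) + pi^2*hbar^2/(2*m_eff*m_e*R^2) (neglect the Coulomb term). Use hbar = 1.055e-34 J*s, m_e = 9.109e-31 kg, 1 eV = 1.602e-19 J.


Radius R = 16/2 nm = 8e-09 m
Confinement energy dE = pi^2 * hbar^2 / (2 * m_eff * m_e * R^2)
dE = pi^2 * (1.055e-34)^2 / (2 * 0.068 * 9.109e-31 * (8e-09)^2) J, divided by 1.602e-19 J/eV
dE = 0.0865 eV
Total band gap = E_g(bulk) + dE = 0.79 + 0.0865 = 0.8765 eV

0.8765


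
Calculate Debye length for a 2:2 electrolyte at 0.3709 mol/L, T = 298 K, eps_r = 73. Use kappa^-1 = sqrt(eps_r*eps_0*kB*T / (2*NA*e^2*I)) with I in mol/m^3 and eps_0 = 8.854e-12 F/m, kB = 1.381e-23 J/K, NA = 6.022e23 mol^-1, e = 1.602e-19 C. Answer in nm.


Ionic strength I = 0.3709 * 2^2 * 1000 = 1483.6 mol/m^3
kappa^-1 = sqrt(73 * 8.854e-12 * 1.381e-23 * 298 / (2 * 6.022e23 * (1.602e-19)^2 * 1483.6))
kappa^-1 = 0.241 nm

0.241


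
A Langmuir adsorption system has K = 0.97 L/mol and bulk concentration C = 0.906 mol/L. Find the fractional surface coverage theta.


Langmuir isotherm: theta = K*C / (1 + K*C)
K*C = 0.97 * 0.906 = 0.87882
theta = 0.87882 / (1 + 0.87882) = 0.87882 / 1.87882
theta = 0.4678

0.4678


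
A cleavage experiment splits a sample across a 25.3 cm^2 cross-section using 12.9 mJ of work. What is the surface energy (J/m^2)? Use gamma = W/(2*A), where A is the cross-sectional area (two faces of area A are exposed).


Convert: A = 25.3 cm^2 = 0.00253 m^2, W = 12.9 mJ = 0.0129 J
Cleaving exposes two faces of area A, so total new surface = 2*A and gamma = W / (2*A)
gamma = 0.0129 / (2 * 0.00253)
gamma = 2.549 J/m^2

2.549


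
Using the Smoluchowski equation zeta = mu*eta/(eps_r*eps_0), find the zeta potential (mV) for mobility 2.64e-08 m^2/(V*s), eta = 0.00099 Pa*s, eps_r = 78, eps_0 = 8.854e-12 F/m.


Smoluchowski equation: zeta = mu * eta / (eps_r * eps_0)
zeta = 2.64e-08 * 0.00099 / (78 * 8.854e-12)
zeta = 0.037845 V = 37.84 mV

37.84


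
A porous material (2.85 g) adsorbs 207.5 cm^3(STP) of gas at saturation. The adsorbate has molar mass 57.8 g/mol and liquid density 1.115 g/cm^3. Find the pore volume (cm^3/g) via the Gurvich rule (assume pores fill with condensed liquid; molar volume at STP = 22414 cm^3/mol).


Moles adsorbed n = V_ads / 22414 = 207.5 / 22414 = 9.257607e-03 mol
Liquid volume V_liq = n * M / rho_liq = 9.257607e-03 * 57.8 / 1.115 = 0.47990 cm^3
Specific pore volume V_pore = V_liq / m_sample = 0.47990 / 2.85
V_pore = 0.1684 cm^3/g

0.1684


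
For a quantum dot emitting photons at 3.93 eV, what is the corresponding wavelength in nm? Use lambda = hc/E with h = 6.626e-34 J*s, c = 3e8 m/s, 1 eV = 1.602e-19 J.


Convert energy: E = 3.93 eV = 3.93 * 1.602e-19 = 6.29586e-19 J
lambda = h*c / E = 6.626e-34 * 3e8 / 6.29586e-19
lambda = 3.15731e-07 m = 315.7 nm

315.7


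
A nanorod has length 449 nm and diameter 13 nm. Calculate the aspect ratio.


Aspect ratio AR = length / diameter
AR = 449 / 13
AR = 34.54

34.54


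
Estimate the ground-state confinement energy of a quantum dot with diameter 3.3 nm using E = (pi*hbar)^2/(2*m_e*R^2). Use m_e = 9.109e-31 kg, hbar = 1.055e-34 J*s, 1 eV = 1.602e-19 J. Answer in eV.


Radius R = 3.3/2 = 1.65 nm = 1.65e-09 m
E = (pi * 1.055e-34)^2 / (2 * 9.109e-31 * (1.65e-09)^2)
E(J) = 2.21481e-20
E = E(J) / 1.602e-19 = 0.1383 eV

0.1383


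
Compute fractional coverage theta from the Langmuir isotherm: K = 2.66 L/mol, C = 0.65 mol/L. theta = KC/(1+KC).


Langmuir isotherm: theta = K*C / (1 + K*C)
K*C = 2.66 * 0.65 = 1.729
theta = 1.729 / (1 + 1.729) = 1.729 / 2.729
theta = 0.6336

0.6336


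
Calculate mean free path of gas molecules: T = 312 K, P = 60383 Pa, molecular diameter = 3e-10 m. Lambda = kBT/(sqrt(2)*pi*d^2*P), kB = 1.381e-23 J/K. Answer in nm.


Mean free path: lambda = kB*T / (sqrt(2) * pi * d^2 * P)
lambda = 1.381e-23 * 312 / (sqrt(2) * pi * (3e-10)^2 * 60383)
lambda = 1.78454e-07 m
lambda = 178.45 nm

178.45


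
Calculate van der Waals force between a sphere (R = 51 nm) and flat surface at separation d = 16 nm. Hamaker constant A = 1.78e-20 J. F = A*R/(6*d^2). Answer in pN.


Convert to SI: R = 51 nm = 5.1e-08 m, d = 16 nm = 1.6e-08 m
F = A * R / (6 * d^2)
F = 1.78e-20 * 5.1e-08 / (6 * (1.6e-08)^2)
F = 5.91016e-13 N = 0.591 pN

0.591


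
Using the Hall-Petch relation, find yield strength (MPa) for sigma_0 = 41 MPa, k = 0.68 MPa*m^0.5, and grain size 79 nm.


d = 79 nm = 7.9e-08 m
sqrt(d) = 0.0002810694
Hall-Petch contribution = k / sqrt(d) = 0.68 / 0.0002810694 = 2419.3 MPa
sigma = sigma_0 + k/sqrt(d) = 41 + 2419.3 = 2460.3 MPa

2460.3


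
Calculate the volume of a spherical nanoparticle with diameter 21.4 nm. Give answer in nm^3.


Radius r = 21.4/2 = 10.7 nm
Volume V = (4/3) * pi * r^3
V = (4/3) * pi * (10.7)^3
V = 5131.45 nm^3

5131.45


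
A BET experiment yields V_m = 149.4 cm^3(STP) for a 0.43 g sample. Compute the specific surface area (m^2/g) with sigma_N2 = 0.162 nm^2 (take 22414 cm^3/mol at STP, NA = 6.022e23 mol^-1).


Number of moles in monolayer = V_m / 22414 = 149.4 / 22414 = 0.00666548
Number of molecules = moles * NA = 0.00666548 * 6.022e23
SA = molecules * sigma / mass
SA = (149.4 / 22414) * 6.022e23 * 0.162e-18 / 0.43
SA = 1512.2 m^2/g

1512.2


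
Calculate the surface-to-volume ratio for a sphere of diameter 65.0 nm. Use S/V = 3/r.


Radius r = 65.0/2 = 32.5 nm
S/V = 3 / r = 3 / 32.5
S/V = 0.0923 nm^-1

0.0923


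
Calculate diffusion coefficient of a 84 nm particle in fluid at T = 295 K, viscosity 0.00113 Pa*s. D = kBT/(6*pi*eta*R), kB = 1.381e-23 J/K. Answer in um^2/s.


Radius R = 84/2 = 42 nm = 4.2e-08 m
D = kB*T / (6*pi*eta*R)
D = 1.381e-23 * 295 / (6 * pi * 0.00113 * 4.2e-08)
D = 4.55394e-12 m^2/s = 4.554 um^2/s

4.554


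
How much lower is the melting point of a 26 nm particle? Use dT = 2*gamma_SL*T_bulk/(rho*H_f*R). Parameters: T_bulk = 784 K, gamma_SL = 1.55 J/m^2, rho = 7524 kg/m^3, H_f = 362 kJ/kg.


Radius R = 26/2 = 13 nm = 1.3e-08 m
Convert H_f = 362 kJ/kg = 362000 J/kg
dT = 2 * gamma_SL * T_bulk / (rho * H_f * R)
dT = 2 * 1.55 * 784 / (7524 * 362000 * 1.3e-08)
dT = 68.6 K

68.6


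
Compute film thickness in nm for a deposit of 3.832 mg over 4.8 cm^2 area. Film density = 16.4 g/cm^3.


Convert: m = 3.832 mg = 3.8320e-06 kg, A = 4.8 cm^2 = 4.8000e-04 m^2, rho = 16.4 g/cm^3 = 16400 kg/m^3
t = m / (A * rho)
t = 3.8320e-06 / (4.8000e-04 * 16400)
t = 4.8679e-07 m = 486.8 nm

486.8


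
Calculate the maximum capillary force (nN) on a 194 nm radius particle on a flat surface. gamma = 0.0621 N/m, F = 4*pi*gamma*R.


Convert radius: R = 194 nm = 1.94e-07 m
F = 4 * pi * gamma * R
F = 4 * pi * 0.0621 * 1.94e-07
F = 1.51392e-07 N = 151.3921 nN

151.3921


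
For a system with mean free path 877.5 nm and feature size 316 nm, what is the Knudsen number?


Knudsen number Kn = lambda / L
Kn = 877.5 / 316
Kn = 2.7769

2.7769


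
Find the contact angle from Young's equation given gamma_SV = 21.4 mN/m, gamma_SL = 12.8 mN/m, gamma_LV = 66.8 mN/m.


cos(theta) = (gamma_SV - gamma_SL) / gamma_LV
cos(theta) = (21.4 - 12.8) / 66.8
cos(theta) = 0.128743
theta = arccos(0.128743) = 82.6 degrees

82.6


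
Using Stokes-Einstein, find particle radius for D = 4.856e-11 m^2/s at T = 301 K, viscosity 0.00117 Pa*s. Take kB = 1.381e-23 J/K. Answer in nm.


Stokes-Einstein: R = kB*T / (6*pi*eta*D)
R = 1.381e-23 * 301 / (6 * pi * 0.00117 * 4.856e-11)
R = 3.88145e-09 m = 3.88 nm

3.88


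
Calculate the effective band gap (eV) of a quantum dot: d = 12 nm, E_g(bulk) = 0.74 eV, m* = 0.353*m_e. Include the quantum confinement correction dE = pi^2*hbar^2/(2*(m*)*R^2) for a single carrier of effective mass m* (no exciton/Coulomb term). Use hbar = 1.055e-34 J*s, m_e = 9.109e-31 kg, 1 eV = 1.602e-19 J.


Radius R = 12/2 nm = 6e-09 m
Confinement energy dE = pi^2 * hbar^2 / (2 * m_eff * m_e * R^2)
dE = pi^2 * (1.055e-34)^2 / (2 * 0.353 * 9.109e-31 * (6e-09)^2) J, divided by 1.602e-19 J/eV
dE = 0.0296 eV
Total band gap = E_g(bulk) + dE = 0.74 + 0.0296 = 0.7696 eV

0.7696


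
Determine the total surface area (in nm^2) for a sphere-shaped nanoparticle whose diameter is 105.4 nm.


Radius r = 105.4/2 = 52.7 nm
Surface area SA = 4 * pi * r^2
SA = 4 * pi * (52.7)^2
SA = 34900.46 nm^2

34900.46


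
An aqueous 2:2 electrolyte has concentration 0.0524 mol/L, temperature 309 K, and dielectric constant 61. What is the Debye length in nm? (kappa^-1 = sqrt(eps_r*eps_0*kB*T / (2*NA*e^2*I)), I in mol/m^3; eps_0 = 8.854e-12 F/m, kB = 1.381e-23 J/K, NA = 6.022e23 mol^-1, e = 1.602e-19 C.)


Ionic strength I = 0.0524 * 2^2 * 1000 = 209.6 mol/m^3
kappa^-1 = sqrt(61 * 8.854e-12 * 1.381e-23 * 309 / (2 * 6.022e23 * (1.602e-19)^2 * 209.6))
kappa^-1 = 0.596 nm

0.596


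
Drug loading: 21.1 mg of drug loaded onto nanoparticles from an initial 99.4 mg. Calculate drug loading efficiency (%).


Drug loading efficiency = (drug loaded / drug initial) * 100
DLE = 21.1 / 99.4 * 100
DLE = 0.2123 * 100
DLE = 21.23%

21.23


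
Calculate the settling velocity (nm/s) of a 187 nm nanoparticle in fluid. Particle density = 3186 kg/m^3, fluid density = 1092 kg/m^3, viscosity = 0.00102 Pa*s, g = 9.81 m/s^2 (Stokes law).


Radius R = 187/2 nm = 9.35e-08 m
Density difference = 3186 - 1092 = 2094 kg/m^3
v = 2 * R^2 * (rho_p - rho_f) * g / (9 * eta)
v = 2 * (9.35e-08)^2 * 2094 * 9.81 / (9 * 0.00102)
v = 3.91252e-08 m/s = 39.1252 nm/s

39.1252


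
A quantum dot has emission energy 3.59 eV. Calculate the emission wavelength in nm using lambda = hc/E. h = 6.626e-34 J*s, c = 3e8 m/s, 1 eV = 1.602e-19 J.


Convert energy: E = 3.59 eV = 3.59 * 1.602e-19 = 5.75118e-19 J
lambda = h*c / E = 6.626e-34 * 3e8 / 5.75118e-19
lambda = 3.45633e-07 m = 345.6 nm

345.6


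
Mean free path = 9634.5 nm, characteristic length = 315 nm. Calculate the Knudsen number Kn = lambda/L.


Knudsen number Kn = lambda / L
Kn = 9634.5 / 315
Kn = 30.5857

30.5857


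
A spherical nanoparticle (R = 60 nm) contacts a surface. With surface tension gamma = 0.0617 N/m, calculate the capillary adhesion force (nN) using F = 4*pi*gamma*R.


Convert radius: R = 60 nm = 6e-08 m
F = 4 * pi * gamma * R
F = 4 * pi * 0.0617 * 6e-08
F = 4.65207e-08 N = 46.5207 nN

46.5207


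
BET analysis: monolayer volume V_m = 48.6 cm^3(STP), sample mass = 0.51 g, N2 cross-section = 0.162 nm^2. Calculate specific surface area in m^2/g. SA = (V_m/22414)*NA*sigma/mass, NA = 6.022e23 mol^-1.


Number of moles in monolayer = V_m / 22414 = 48.6 / 22414 = 0.00216829
Number of molecules = moles * NA = 0.00216829 * 6.022e23
SA = molecules * sigma / mass
SA = (48.6 / 22414) * 6.022e23 * 0.162e-18 / 0.51
SA = 414.8 m^2/g

414.8


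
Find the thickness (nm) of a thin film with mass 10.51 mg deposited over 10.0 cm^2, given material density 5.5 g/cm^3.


Convert: m = 10.51 mg = 1.0510e-05 kg, A = 10.0 cm^2 = 1.0000e-03 m^2, rho = 5.5 g/cm^3 = 5500 kg/m^3
t = m / (A * rho)
t = 1.0510e-05 / (1.0000e-03 * 5500)
t = 1.9109e-06 m = 1910.9 nm

1910.9


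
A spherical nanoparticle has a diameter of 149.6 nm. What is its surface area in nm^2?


Radius r = 149.6/2 = 74.8 nm
Surface area SA = 4 * pi * r^2
SA = 4 * pi * (74.8)^2
SA = 70309.35 nm^2

70309.35


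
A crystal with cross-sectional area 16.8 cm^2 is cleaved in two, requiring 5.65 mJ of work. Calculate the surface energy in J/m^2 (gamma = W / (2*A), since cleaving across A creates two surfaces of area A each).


Convert: A = 16.8 cm^2 = 0.00168 m^2, W = 5.65 mJ = 0.00565 J
Cleaving exposes two faces of area A, so total new surface = 2*A and gamma = W / (2*A)
gamma = 0.00565 / (2 * 0.00168)
gamma = 1.682 J/m^2

1.682


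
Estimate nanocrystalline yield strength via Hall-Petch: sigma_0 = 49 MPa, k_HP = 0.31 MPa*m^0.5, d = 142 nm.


d = 142 nm = 1.42e-07 m
sqrt(d) = 0.0003768289
Hall-Petch contribution = k / sqrt(d) = 0.31 / 0.0003768289 = 822.7 MPa
sigma = sigma_0 + k/sqrt(d) = 49 + 822.7 = 871.7 MPa

871.7


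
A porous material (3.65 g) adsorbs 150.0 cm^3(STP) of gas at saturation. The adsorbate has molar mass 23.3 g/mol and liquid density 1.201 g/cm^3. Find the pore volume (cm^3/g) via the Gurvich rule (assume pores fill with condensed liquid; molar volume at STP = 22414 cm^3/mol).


Moles adsorbed n = V_ads / 22414 = 150.0 / 22414 = 6.692246e-03 mol
Liquid volume V_liq = n * M / rho_liq = 6.692246e-03 * 23.3 / 1.201 = 0.12983 cm^3
Specific pore volume V_pore = V_liq / m_sample = 0.12983 / 3.65
V_pore = 0.0356 cm^3/g

0.0356


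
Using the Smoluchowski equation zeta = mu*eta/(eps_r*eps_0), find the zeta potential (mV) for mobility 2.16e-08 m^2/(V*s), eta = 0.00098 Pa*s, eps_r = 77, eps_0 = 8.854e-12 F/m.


Smoluchowski equation: zeta = mu * eta / (eps_r * eps_0)
zeta = 2.16e-08 * 0.00098 / (77 * 8.854e-12)
zeta = 0.031049 V = 31.05 mV

31.05


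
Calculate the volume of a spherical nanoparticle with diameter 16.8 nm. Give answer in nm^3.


Radius r = 16.8/2 = 8.4 nm
Volume V = (4/3) * pi * r^3
V = (4/3) * pi * (8.4)^3
V = 2482.71 nm^3

2482.71


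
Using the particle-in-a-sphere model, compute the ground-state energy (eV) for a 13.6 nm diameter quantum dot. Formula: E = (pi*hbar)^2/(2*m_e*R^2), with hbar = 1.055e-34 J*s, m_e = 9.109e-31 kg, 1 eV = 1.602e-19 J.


Radius R = 13.6/2 = 6.8 nm = 6.8e-09 m
E = (pi * 1.055e-34)^2 / (2 * 9.109e-31 * (6.8e-09)^2)
E(J) = 1.30403e-21
E = E(J) / 1.602e-19 = 0.0081 eV

0.0081


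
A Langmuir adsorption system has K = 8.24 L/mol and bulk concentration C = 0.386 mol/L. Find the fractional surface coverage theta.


Langmuir isotherm: theta = K*C / (1 + K*C)
K*C = 8.24 * 0.386 = 3.18064
theta = 3.18064 / (1 + 3.18064) = 3.18064 / 4.18064
theta = 0.7608

0.7608


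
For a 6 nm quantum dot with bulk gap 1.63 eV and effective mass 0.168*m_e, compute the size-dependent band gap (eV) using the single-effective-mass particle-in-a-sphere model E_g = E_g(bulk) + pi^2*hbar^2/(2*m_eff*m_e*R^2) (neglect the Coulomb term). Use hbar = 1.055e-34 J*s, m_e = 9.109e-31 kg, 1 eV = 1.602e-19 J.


Radius R = 6/2 nm = 3e-09 m
Confinement energy dE = pi^2 * hbar^2 / (2 * m_eff * m_e * R^2)
dE = pi^2 * (1.055e-34)^2 / (2 * 0.168 * 9.109e-31 * (3e-09)^2) J, divided by 1.602e-19 J/eV
dE = 0.2489 eV
Total band gap = E_g(bulk) + dE = 1.63 + 0.2489 = 1.8789 eV

1.8789


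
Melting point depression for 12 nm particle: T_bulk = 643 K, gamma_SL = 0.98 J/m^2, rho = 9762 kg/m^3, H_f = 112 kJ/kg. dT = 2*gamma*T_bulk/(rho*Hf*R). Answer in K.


Radius R = 12/2 = 6 nm = 6e-09 m
Convert H_f = 112 kJ/kg = 112000 J/kg
dT = 2 * gamma_SL * T_bulk / (rho * H_f * R)
dT = 2 * 0.98 * 643 / (9762 * 112000 * 6e-09)
dT = 192.1 K

192.1


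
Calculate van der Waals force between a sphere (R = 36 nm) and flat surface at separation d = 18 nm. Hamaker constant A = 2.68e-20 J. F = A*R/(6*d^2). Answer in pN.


Convert to SI: R = 36 nm = 3.6e-08 m, d = 18 nm = 1.8e-08 m
F = A * R / (6 * d^2)
F = 2.68e-20 * 3.6e-08 / (6 * (1.8e-08)^2)
F = 4.96296e-13 N = 0.496 pN

0.496


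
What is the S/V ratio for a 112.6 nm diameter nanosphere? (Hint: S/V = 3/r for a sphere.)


Radius r = 112.6/2 = 56.3 nm
S/V = 3 / r = 3 / 56.3
S/V = 0.0533 nm^-1

0.0533


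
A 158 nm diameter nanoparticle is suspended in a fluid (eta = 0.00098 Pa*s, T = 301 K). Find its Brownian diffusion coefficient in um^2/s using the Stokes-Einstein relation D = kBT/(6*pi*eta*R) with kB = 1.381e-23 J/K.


Radius R = 158/2 = 79 nm = 7.9e-08 m
D = kB*T / (6*pi*eta*R)
D = 1.381e-23 * 301 / (6 * pi * 0.00098 * 7.9e-08)
D = 2.84843e-12 m^2/s = 2.848 um^2/s

2.848


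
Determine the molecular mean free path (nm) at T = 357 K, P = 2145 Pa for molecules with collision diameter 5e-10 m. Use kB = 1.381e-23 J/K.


Mean free path: lambda = kB*T / (sqrt(2) * pi * d^2 * P)
lambda = 1.381e-23 * 357 / (sqrt(2) * pi * (5e-10)^2 * 2145)
lambda = 2.06933e-06 m
lambda = 2069.33 nm

2069.33


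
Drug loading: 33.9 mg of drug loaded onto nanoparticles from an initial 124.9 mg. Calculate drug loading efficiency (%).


Drug loading efficiency = (drug loaded / drug initial) * 100
DLE = 33.9 / 124.9 * 100
DLE = 0.2714 * 100
DLE = 27.14%

27.14


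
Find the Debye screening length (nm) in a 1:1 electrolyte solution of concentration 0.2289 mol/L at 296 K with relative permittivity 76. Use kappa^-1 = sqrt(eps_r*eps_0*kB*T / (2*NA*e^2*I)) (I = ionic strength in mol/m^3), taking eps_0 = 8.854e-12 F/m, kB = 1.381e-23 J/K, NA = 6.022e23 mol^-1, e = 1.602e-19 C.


Ionic strength I = 0.2289 * 1^2 * 1000 = 228.9 mol/m^3
kappa^-1 = sqrt(76 * 8.854e-12 * 1.381e-23 * 296 / (2 * 6.022e23 * (1.602e-19)^2 * 228.9))
kappa^-1 = 0.624 nm

0.624


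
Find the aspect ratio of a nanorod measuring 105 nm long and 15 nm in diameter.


Aspect ratio AR = length / diameter
AR = 105 / 15
AR = 7.0

7.0


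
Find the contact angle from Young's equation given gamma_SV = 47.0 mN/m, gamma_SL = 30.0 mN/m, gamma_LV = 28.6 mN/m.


cos(theta) = (gamma_SV - gamma_SL) / gamma_LV
cos(theta) = (47.0 - 30.0) / 28.6
cos(theta) = 0.594406
theta = arccos(0.594406) = 53.53 degrees

53.53


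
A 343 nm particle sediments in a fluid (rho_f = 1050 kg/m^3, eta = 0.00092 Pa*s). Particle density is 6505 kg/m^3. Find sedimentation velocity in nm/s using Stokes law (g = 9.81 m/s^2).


Radius R = 343/2 nm = 1.715e-07 m
Density difference = 6505 - 1050 = 5455 kg/m^3
v = 2 * R^2 * (rho_p - rho_f) * g / (9 * eta)
v = 2 * (1.715e-07)^2 * 5455 * 9.81 / (9 * 0.00092)
v = 3.80182e-07 m/s = 380.1821 nm/s

380.1821


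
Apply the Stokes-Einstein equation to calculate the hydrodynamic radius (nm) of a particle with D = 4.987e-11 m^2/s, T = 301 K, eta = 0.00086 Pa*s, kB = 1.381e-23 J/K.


Stokes-Einstein: R = kB*T / (6*pi*eta*D)
R = 1.381e-23 * 301 / (6 * pi * 0.00086 * 4.987e-11)
R = 5.14187e-09 m = 5.14 nm

5.14


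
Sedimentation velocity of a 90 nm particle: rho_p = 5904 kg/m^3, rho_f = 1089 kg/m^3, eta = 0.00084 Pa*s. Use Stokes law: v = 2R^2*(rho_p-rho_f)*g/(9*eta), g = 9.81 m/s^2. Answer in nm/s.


Radius R = 90/2 nm = 4.5e-08 m
Density difference = 5904 - 1089 = 4815 kg/m^3
v = 2 * R^2 * (rho_p - rho_f) * g / (9 * eta)
v = 2 * (4.5e-08)^2 * 4815 * 9.81 / (9 * 0.00084)
v = 2.53045e-08 m/s = 25.3045 nm/s

25.3045


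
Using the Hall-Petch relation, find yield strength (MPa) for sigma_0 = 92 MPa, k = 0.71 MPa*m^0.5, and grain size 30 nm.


d = 30 nm = 3e-08 m
sqrt(d) = 0.0001732051
Hall-Petch contribution = k / sqrt(d) = 0.71 / 0.0001732051 = 4099.2 MPa
sigma = sigma_0 + k/sqrt(d) = 92 + 4099.2 = 4191.2 MPa

4191.2


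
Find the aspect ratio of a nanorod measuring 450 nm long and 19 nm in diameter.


Aspect ratio AR = length / diameter
AR = 450 / 19
AR = 23.68

23.68


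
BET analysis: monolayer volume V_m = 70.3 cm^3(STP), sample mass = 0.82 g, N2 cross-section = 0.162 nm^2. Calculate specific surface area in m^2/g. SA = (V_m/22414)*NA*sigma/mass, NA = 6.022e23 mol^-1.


Number of moles in monolayer = V_m / 22414 = 70.3 / 22414 = 0.00313643
Number of molecules = moles * NA = 0.00313643 * 6.022e23
SA = molecules * sigma / mass
SA = (70.3 / 22414) * 6.022e23 * 0.162e-18 / 0.82
SA = 373.1 m^2/g

373.1


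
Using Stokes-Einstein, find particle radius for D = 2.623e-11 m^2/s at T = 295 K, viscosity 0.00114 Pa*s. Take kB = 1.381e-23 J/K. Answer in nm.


Stokes-Einstein: R = kB*T / (6*pi*eta*D)
R = 1.381e-23 * 295 / (6 * pi * 0.00114 * 2.623e-11)
R = 7.22789e-09 m = 7.23 nm

7.23


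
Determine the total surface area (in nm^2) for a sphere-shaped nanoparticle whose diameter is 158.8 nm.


Radius r = 158.8/2 = 79.4 nm
Surface area SA = 4 * pi * r^2
SA = 4 * pi * (79.4)^2
SA = 79222.92 nm^2

79222.92


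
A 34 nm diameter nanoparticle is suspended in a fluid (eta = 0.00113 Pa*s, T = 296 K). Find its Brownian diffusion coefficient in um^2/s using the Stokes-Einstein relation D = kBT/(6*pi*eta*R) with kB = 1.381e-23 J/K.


Radius R = 34/2 = 17 nm = 1.7e-08 m
D = kB*T / (6*pi*eta*R)
D = 1.381e-23 * 296 / (6 * pi * 0.00113 * 1.7e-08)
D = 1.1289e-11 m^2/s = 11.289 um^2/s

11.289


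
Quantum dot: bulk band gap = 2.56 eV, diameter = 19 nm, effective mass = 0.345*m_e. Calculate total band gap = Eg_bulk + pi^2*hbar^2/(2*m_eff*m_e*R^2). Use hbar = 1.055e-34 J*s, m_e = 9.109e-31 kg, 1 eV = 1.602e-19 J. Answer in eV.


Radius R = 19/2 nm = 9.5e-09 m
Confinement energy dE = pi^2 * hbar^2 / (2 * m_eff * m_e * R^2)
dE = pi^2 * (1.055e-34)^2 / (2 * 0.345 * 9.109e-31 * (9.5e-09)^2) J, divided by 1.602e-19 J/eV
dE = 0.0121 eV
Total band gap = E_g(bulk) + dE = 2.56 + 0.0121 = 2.5721 eV

2.5721


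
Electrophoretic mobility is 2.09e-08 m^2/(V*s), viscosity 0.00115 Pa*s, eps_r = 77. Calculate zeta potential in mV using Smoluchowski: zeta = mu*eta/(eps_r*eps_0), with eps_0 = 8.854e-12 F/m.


Smoluchowski equation: zeta = mu * eta / (eps_r * eps_0)
zeta = 2.09e-08 * 0.00115 / (77 * 8.854e-12)
zeta = 0.035254 V = 35.25 mV

35.25


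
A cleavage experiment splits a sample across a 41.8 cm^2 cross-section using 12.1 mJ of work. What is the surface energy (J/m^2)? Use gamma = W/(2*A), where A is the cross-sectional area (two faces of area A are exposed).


Convert: A = 41.8 cm^2 = 0.00418 m^2, W = 12.1 mJ = 0.0121 J
Cleaving exposes two faces of area A, so total new surface = 2*A and gamma = W / (2*A)
gamma = 0.0121 / (2 * 0.00418)
gamma = 1.447 J/m^2

1.447


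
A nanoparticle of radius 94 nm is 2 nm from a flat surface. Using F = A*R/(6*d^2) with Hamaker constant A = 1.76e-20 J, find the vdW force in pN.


Convert to SI: R = 94 nm = 9.4e-08 m, d = 2 nm = 2e-09 m
F = A * R / (6 * d^2)
F = 1.76e-20 * 9.4e-08 / (6 * (2e-09)^2)
F = 6.89333e-11 N = 68.933 pN

68.933


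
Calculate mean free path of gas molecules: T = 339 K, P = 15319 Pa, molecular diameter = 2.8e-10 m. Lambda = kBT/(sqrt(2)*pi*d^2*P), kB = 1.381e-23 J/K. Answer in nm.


Mean free path: lambda = kB*T / (sqrt(2) * pi * d^2 * P)
lambda = 1.381e-23 * 339 / (sqrt(2) * pi * (2.8e-10)^2 * 15319)
lambda = 8.77368e-07 m
lambda = 877.37 nm

877.37


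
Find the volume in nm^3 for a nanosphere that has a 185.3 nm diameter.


Radius r = 185.3/2 = 92.65 nm
Volume V = (4/3) * pi * r^3
V = (4/3) * pi * (92.65)^3
V = 3331385.42 nm^3

3331385.42


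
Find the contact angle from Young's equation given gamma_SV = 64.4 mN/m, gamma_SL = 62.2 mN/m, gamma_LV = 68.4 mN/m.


cos(theta) = (gamma_SV - gamma_SL) / gamma_LV
cos(theta) = (64.4 - 62.2) / 68.4
cos(theta) = 0.032164
theta = arccos(0.032164) = 88.16 degrees

88.16


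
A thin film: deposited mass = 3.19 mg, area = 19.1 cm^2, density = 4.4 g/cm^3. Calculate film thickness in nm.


Convert: m = 3.19 mg = 3.1900e-06 kg, A = 19.1 cm^2 = 1.9100e-03 m^2, rho = 4.4 g/cm^3 = 4400 kg/m^3
t = m / (A * rho)
t = 3.1900e-06 / (1.9100e-03 * 4400)
t = 3.7958e-07 m = 379.6 nm

379.6


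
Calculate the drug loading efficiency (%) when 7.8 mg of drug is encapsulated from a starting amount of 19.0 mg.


Drug loading efficiency = (drug loaded / drug initial) * 100
DLE = 7.8 / 19.0 * 100
DLE = 0.4105 * 100
DLE = 41.05%

41.05


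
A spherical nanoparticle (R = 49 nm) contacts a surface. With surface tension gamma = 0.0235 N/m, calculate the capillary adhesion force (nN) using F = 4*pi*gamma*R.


Convert radius: R = 49 nm = 4.9e-08 m
F = 4 * pi * gamma * R
F = 4 * pi * 0.0235 * 4.9e-08
F = 1.44702e-08 N = 14.4702 nN

14.4702


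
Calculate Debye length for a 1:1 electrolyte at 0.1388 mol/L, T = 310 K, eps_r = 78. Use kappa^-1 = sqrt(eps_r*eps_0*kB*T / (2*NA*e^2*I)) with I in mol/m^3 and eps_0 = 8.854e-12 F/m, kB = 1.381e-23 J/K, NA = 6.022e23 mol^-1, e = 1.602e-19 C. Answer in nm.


Ionic strength I = 0.1388 * 1^2 * 1000 = 138.8 mol/m^3
kappa^-1 = sqrt(78 * 8.854e-12 * 1.381e-23 * 310 / (2 * 6.022e23 * (1.602e-19)^2 * 138.8))
kappa^-1 = 0.83 nm

0.83


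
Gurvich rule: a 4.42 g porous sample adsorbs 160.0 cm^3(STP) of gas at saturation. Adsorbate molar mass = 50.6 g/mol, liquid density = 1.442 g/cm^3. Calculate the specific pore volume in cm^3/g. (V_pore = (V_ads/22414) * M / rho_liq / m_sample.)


Moles adsorbed n = V_ads / 22414 = 160.0 / 22414 = 7.138396e-03 mol
Liquid volume V_liq = n * M / rho_liq = 7.138396e-03 * 50.6 / 1.442 = 0.25049 cm^3
Specific pore volume V_pore = V_liq / m_sample = 0.25049 / 4.42
V_pore = 0.0567 cm^3/g

0.0567


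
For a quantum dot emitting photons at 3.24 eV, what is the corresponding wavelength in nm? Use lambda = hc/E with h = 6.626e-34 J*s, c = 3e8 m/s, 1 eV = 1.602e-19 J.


Convert energy: E = 3.24 eV = 3.24 * 1.602e-19 = 5.19048e-19 J
lambda = h*c / E = 6.626e-34 * 3e8 / 5.19048e-19
lambda = 3.8297e-07 m = 383.0 nm

383.0


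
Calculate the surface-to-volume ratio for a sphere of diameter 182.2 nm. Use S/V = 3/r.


Radius r = 182.2/2 = 91.1 nm
S/V = 3 / r = 3 / 91.1
S/V = 0.0329 nm^-1

0.0329


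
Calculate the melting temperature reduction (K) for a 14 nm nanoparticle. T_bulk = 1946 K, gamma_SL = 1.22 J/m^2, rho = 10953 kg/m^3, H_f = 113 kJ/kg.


Radius R = 14/2 = 7 nm = 7e-09 m
Convert H_f = 113 kJ/kg = 113000 J/kg
dT = 2 * gamma_SL * T_bulk / (rho * H_f * R)
dT = 2 * 1.22 * 1946 / (10953 * 113000 * 7e-09)
dT = 548.1 K

548.1


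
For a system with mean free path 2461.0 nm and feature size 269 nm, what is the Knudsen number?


Knudsen number Kn = lambda / L
Kn = 2461.0 / 269
Kn = 9.1487

9.1487


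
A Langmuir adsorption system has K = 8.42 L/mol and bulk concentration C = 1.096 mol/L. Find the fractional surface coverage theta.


Langmuir isotherm: theta = K*C / (1 + K*C)
K*C = 8.42 * 1.096 = 9.22832
theta = 9.22832 / (1 + 9.22832) = 9.22832 / 10.22832
theta = 0.9022

0.9022


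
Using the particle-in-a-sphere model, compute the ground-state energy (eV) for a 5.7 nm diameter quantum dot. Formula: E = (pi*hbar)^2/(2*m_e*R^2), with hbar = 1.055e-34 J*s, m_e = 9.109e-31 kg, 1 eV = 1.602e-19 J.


Radius R = 5.7/2 = 2.85 nm = 2.85e-09 m
E = (pi * 1.055e-34)^2 / (2 * 9.109e-31 * (2.85e-09)^2)
E(J) = 7.42359e-21
E = E(J) / 1.602e-19 = 0.0463 eV

0.0463


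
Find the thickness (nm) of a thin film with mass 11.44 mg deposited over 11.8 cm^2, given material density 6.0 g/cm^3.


Convert: m = 11.44 mg = 1.1440e-05 kg, A = 11.8 cm^2 = 1.1800e-03 m^2, rho = 6.0 g/cm^3 = 6000 kg/m^3
t = m / (A * rho)
t = 1.1440e-05 / (1.1800e-03 * 6000)
t = 1.6158e-06 m = 1615.8 nm

1615.8


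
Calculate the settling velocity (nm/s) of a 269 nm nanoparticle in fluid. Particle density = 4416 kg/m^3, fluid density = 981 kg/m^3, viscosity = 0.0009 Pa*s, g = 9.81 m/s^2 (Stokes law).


Radius R = 269/2 nm = 1.345e-07 m
Density difference = 4416 - 981 = 3435 kg/m^3
v = 2 * R^2 * (rho_p - rho_f) * g / (9 * eta)
v = 2 * (1.345e-07)^2 * 3435 * 9.81 / (9 * 0.0009)
v = 1.50517e-07 m/s = 150.5169 nm/s

150.5169


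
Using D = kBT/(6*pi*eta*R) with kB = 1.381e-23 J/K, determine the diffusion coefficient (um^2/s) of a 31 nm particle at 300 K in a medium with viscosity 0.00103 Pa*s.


Radius R = 31/2 = 15.5 nm = 1.55e-08 m
D = kB*T / (6*pi*eta*R)
D = 1.381e-23 * 300 / (6 * pi * 0.00103 * 1.55e-08)
D = 1.37672e-11 m^2/s = 13.767 um^2/s

13.767


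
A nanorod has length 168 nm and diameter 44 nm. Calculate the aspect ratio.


Aspect ratio AR = length / diameter
AR = 168 / 44
AR = 3.82

3.82


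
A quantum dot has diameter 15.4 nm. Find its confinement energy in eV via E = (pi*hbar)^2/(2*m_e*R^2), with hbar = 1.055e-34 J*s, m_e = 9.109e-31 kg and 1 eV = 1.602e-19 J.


Radius R = 15.4/2 = 7.7 nm = 7.7e-09 m
E = (pi * 1.055e-34)^2 / (2 * 9.109e-31 * (7.7e-09)^2)
E(J) = 1.017e-21
E = E(J) / 1.602e-19 = 0.0063 eV

0.0063


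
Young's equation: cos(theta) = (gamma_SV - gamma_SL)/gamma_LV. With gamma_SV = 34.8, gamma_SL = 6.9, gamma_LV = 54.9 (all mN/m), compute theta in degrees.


cos(theta) = (gamma_SV - gamma_SL) / gamma_LV
cos(theta) = (34.8 - 6.9) / 54.9
cos(theta) = 0.508197
theta = arccos(0.508197) = 59.46 degrees

59.46


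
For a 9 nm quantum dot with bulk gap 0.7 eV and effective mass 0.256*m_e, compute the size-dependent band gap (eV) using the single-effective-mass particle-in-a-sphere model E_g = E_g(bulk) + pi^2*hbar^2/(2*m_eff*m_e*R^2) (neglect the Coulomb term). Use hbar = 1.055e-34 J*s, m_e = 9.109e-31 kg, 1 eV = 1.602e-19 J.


Radius R = 9/2 nm = 4.5e-09 m
Confinement energy dE = pi^2 * hbar^2 / (2 * m_eff * m_e * R^2)
dE = pi^2 * (1.055e-34)^2 / (2 * 0.256 * 9.109e-31 * (4.5e-09)^2) J, divided by 1.602e-19 J/eV
dE = 0.0726 eV
Total band gap = E_g(bulk) + dE = 0.7 + 0.0726 = 0.7726 eV

0.7726


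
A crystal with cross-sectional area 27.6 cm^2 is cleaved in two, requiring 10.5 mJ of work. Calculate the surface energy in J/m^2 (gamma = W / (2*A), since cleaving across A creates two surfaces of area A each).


Convert: A = 27.6 cm^2 = 0.00276 m^2, W = 10.5 mJ = 0.0105 J
Cleaving exposes two faces of area A, so total new surface = 2*A and gamma = W / (2*A)
gamma = 0.0105 / (2 * 0.00276)
gamma = 1.902 J/m^2

1.902


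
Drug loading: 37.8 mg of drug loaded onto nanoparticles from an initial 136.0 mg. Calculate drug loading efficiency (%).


Drug loading efficiency = (drug loaded / drug initial) * 100
DLE = 37.8 / 136.0 * 100
DLE = 0.2779 * 100
DLE = 27.79%

27.79


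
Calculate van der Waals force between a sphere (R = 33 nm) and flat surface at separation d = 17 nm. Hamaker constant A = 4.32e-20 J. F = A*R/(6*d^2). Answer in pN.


Convert to SI: R = 33 nm = 3.3e-08 m, d = 17 nm = 1.7e-08 m
F = A * R / (6 * d^2)
F = 4.32e-20 * 3.3e-08 / (6 * (1.7e-08)^2)
F = 8.22145e-13 N = 0.822 pN

0.822


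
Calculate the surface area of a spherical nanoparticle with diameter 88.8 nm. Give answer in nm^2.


Radius r = 88.8/2 = 44.4 nm
Surface area SA = 4 * pi * r^2
SA = 4 * pi * (44.4)^2
SA = 24772.84 nm^2

24772.84


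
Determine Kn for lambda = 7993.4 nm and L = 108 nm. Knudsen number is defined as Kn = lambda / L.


Knudsen number Kn = lambda / L
Kn = 7993.4 / 108
Kn = 74.013

74.013


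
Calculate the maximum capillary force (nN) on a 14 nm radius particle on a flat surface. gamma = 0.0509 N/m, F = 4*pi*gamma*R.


Convert radius: R = 14 nm = 1.4e-08 m
F = 4 * pi * gamma * R
F = 4 * pi * 0.0509 * 1.4e-08
F = 8.9548e-09 N = 8.9548 nN

8.9548


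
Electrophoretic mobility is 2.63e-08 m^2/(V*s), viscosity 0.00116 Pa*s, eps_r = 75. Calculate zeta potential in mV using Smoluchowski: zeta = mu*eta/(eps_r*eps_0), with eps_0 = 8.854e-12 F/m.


Smoluchowski equation: zeta = mu * eta / (eps_r * eps_0)
zeta = 2.63e-08 * 0.00116 / (75 * 8.854e-12)
zeta = 0.045942 V = 45.94 mV

45.94


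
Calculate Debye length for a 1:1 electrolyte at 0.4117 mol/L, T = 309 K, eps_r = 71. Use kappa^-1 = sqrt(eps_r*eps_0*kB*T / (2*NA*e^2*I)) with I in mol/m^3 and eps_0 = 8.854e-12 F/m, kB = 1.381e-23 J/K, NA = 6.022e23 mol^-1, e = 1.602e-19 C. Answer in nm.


Ionic strength I = 0.4117 * 1^2 * 1000 = 411.7 mol/m^3
kappa^-1 = sqrt(71 * 8.854e-12 * 1.381e-23 * 309 / (2 * 6.022e23 * (1.602e-19)^2 * 411.7))
kappa^-1 = 0.459 nm

0.459


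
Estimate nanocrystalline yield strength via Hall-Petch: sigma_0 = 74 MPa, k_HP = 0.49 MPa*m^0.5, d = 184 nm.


d = 184 nm = 1.84e-07 m
sqrt(d) = 0.0004289522
Hall-Petch contribution = k / sqrt(d) = 0.49 / 0.0004289522 = 1142.3 MPa
sigma = sigma_0 + k/sqrt(d) = 74 + 1142.3 = 1216.3 MPa

1216.3


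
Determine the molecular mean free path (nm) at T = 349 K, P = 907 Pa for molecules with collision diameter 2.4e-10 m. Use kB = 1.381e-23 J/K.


Mean free path: lambda = kB*T / (sqrt(2) * pi * d^2 * P)
lambda = 1.381e-23 * 349 / (sqrt(2) * pi * (2.4e-10)^2 * 907)
lambda = 2.07646e-05 m
lambda = 20764.64 nm

20764.64


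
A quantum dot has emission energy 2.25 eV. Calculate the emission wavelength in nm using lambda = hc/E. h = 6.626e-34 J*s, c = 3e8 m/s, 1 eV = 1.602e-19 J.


Convert energy: E = 2.25 eV = 2.25 * 1.602e-19 = 3.6045e-19 J
lambda = h*c / E = 6.626e-34 * 3e8 / 3.6045e-19
lambda = 5.51477e-07 m = 551.5 nm

551.5


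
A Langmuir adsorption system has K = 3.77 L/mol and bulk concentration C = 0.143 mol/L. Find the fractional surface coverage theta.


Langmuir isotherm: theta = K*C / (1 + K*C)
K*C = 3.77 * 0.143 = 0.53911
theta = 0.53911 / (1 + 0.53911) = 0.53911 / 1.53911
theta = 0.3503

0.3503


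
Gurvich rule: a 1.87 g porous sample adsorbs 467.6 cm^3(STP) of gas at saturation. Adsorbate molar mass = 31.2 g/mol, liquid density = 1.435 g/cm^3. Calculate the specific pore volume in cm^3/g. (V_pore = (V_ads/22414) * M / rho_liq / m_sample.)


Moles adsorbed n = V_ads / 22414 = 467.6 / 22414 = 2.086196e-02 mol
Liquid volume V_liq = n * M / rho_liq = 2.086196e-02 * 31.2 / 1.435 = 0.45358 cm^3
Specific pore volume V_pore = V_liq / m_sample = 0.45358 / 1.87
V_pore = 0.2426 cm^3/g

0.2426


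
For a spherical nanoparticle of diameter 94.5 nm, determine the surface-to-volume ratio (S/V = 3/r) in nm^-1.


Radius r = 94.5/2 = 47.25 nm
S/V = 3 / r = 3 / 47.25
S/V = 0.0635 nm^-1

0.0635


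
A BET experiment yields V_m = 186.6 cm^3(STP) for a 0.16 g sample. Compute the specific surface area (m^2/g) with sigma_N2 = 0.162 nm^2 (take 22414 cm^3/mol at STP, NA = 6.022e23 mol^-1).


Number of moles in monolayer = V_m / 22414 = 186.6 / 22414 = 0.00832515
Number of molecules = moles * NA = 0.00832515 * 6.022e23
SA = molecules * sigma / mass
SA = (186.6 / 22414) * 6.022e23 * 0.162e-18 / 0.16
SA = 5076.1 m^2/g

5076.1


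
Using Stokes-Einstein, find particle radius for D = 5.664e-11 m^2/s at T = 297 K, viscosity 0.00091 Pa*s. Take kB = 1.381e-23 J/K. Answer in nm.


Stokes-Einstein: R = kB*T / (6*pi*eta*D)
R = 1.381e-23 * 297 / (6 * pi * 0.00091 * 5.664e-11)
R = 4.22167e-09 m = 4.22 nm

4.22


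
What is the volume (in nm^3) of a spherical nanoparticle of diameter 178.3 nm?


Radius r = 178.3/2 = 89.15 nm
Volume V = (4/3) * pi * r^3
V = (4/3) * pi * (89.15)^3
V = 2967923.15 nm^3

2967923.15


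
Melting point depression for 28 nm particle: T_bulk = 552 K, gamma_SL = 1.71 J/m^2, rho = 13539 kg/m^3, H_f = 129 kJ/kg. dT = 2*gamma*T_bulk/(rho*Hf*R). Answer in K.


Radius R = 28/2 = 14 nm = 1.4e-08 m
Convert H_f = 129 kJ/kg = 129000 J/kg
dT = 2 * gamma_SL * T_bulk / (rho * H_f * R)
dT = 2 * 1.71 * 552 / (13539 * 129000 * 1.4e-08)
dT = 77.2 K

77.2


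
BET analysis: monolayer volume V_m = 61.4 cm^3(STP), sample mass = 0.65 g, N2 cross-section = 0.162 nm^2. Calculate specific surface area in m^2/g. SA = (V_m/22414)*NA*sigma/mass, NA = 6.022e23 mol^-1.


Number of moles in monolayer = V_m / 22414 = 61.4 / 22414 = 0.00273936
Number of molecules = moles * NA = 0.00273936 * 6.022e23
SA = molecules * sigma / mass
SA = (61.4 / 22414) * 6.022e23 * 0.162e-18 / 0.65
SA = 411.1 m^2/g

411.1


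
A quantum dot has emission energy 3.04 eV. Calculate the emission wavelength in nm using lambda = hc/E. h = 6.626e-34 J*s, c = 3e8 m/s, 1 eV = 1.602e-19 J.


Convert energy: E = 3.04 eV = 3.04 * 1.602e-19 = 4.87008e-19 J
lambda = h*c / E = 6.626e-34 * 3e8 / 4.87008e-19
lambda = 4.08166e-07 m = 408.2 nm

408.2


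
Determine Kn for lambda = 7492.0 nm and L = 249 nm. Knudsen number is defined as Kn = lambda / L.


Knudsen number Kn = lambda / L
Kn = 7492.0 / 249
Kn = 30.0884

30.0884


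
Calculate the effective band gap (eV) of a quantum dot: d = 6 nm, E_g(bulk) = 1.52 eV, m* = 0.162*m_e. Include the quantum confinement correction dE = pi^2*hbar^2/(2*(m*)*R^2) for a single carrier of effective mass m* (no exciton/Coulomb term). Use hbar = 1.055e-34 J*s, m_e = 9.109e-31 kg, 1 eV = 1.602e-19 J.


Radius R = 6/2 nm = 3e-09 m
Confinement energy dE = pi^2 * hbar^2 / (2 * m_eff * m_e * R^2)
dE = pi^2 * (1.055e-34)^2 / (2 * 0.162 * 9.109e-31 * (3e-09)^2) J, divided by 1.602e-19 J/eV
dE = 0.2582 eV
Total band gap = E_g(bulk) + dE = 1.52 + 0.2582 = 1.7782 eV

1.7782


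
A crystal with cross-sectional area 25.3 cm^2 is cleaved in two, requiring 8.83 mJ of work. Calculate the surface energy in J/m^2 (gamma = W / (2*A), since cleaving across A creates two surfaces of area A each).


Convert: A = 25.3 cm^2 = 0.00253 m^2, W = 8.83 mJ = 0.00883 J
Cleaving exposes two faces of area A, so total new surface = 2*A and gamma = W / (2*A)
gamma = 0.00883 / (2 * 0.00253)
gamma = 1.745 J/m^2

1.745


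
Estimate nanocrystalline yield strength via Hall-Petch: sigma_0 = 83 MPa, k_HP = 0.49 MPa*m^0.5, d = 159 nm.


d = 159 nm = 1.59e-07 m
sqrt(d) = 0.000398748
Hall-Petch contribution = k / sqrt(d) = 0.49 / 0.000398748 = 1228.8 MPa
sigma = sigma_0 + k/sqrt(d) = 83 + 1228.8 = 1311.8 MPa

1311.8


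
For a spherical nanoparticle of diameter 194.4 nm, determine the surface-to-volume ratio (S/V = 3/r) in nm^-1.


Radius r = 194.4/2 = 97.2 nm
S/V = 3 / r = 3 / 97.2
S/V = 0.0309 nm^-1

0.0309


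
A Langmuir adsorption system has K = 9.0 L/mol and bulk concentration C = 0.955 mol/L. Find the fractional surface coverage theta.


Langmuir isotherm: theta = K*C / (1 + K*C)
K*C = 9.0 * 0.955 = 8.595
theta = 8.595 / (1 + 8.595) = 8.595 / 9.595
theta = 0.8958

0.8958


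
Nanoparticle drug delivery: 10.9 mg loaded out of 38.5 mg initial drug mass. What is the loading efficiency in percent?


Drug loading efficiency = (drug loaded / drug initial) * 100
DLE = 10.9 / 38.5 * 100
DLE = 0.2831 * 100
DLE = 28.31%

28.31


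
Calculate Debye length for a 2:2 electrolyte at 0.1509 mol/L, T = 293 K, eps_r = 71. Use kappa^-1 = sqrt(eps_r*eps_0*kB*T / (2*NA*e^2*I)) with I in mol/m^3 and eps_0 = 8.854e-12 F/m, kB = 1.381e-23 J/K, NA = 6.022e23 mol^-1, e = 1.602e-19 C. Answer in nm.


Ionic strength I = 0.1509 * 2^2 * 1000 = 603.6 mol/m^3
kappa^-1 = sqrt(71 * 8.854e-12 * 1.381e-23 * 293 / (2 * 6.022e23 * (1.602e-19)^2 * 603.6))
kappa^-1 = 0.369 nm

0.369


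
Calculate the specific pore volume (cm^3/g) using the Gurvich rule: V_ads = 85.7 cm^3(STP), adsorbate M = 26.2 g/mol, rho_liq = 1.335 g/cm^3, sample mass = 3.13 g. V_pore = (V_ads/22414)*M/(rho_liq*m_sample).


Moles adsorbed n = V_ads / 22414 = 85.7 / 22414 = 3.823503e-03 mol
Liquid volume V_liq = n * M / rho_liq = 3.823503e-03 * 26.2 / 1.335 = 0.07504 cm^3
Specific pore volume V_pore = V_liq / m_sample = 0.07504 / 3.13
V_pore = 0.024 cm^3/g

0.024


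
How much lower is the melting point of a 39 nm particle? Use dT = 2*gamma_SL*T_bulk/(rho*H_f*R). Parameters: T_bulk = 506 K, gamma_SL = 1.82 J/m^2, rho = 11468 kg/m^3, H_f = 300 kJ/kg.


Radius R = 39/2 = 19.5 nm = 1.95e-08 m
Convert H_f = 300 kJ/kg = 300000 J/kg
dT = 2 * gamma_SL * T_bulk / (rho * H_f * R)
dT = 2 * 1.82 * 506 / (11468 * 300000 * 1.95e-08)
dT = 27.5 K

27.5


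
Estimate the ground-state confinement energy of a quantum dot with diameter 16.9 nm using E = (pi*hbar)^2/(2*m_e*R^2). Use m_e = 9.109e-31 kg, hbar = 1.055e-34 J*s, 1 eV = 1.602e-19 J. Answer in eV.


Radius R = 16.9/2 = 8.45 nm = 8.45e-09 m
E = (pi * 1.055e-34)^2 / (2 * 9.109e-31 * (8.45e-09)^2)
E(J) = 8.44482e-22
E = E(J) / 1.602e-19 = 0.0053 eV

0.0053


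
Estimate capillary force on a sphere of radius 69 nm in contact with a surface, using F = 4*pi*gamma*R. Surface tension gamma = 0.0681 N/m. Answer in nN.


Convert radius: R = 69 nm = 6.9e-08 m
F = 4 * pi * gamma * R
F = 4 * pi * 0.0681 * 6.9e-08
F = 5.90481e-08 N = 59.0481 nN

59.0481


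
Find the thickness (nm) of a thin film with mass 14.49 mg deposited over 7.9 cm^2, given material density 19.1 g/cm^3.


Convert: m = 14.49 mg = 1.4490e-05 kg, A = 7.9 cm^2 = 7.9000e-04 m^2, rho = 19.1 g/cm^3 = 19100 kg/m^3
t = m / (A * rho)
t = 1.4490e-05 / (7.9000e-04 * 19100)
t = 9.6030e-07 m = 960.3 nm

960.3


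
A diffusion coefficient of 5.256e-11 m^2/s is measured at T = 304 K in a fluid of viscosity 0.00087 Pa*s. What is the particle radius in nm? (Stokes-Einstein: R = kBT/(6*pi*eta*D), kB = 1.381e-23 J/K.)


Stokes-Einstein: R = kB*T / (6*pi*eta*D)
R = 1.381e-23 * 304 / (6 * pi * 0.00087 * 5.256e-11)
R = 4.8707e-09 m = 4.87 nm

4.87
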